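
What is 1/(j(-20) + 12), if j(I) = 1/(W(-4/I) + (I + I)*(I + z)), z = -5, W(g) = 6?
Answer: 1006/12073 ≈ 0.083326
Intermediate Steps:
j(I) = 1/(6 + 2*I*(-5 + I)) (j(I) = 1/(6 + (I + I)*(I - 5)) = 1/(6 + (2*I)*(-5 + I)) = 1/(6 + 2*I*(-5 + I)))
1/(j(-20) + 12) = 1/(1/(2*(3 + (-20)**2 - 5*(-20))) + 12) = 1/(1/(2*(3 + 400 + 100)) + 12) = 1/((1/2)/503 + 12) = 1/((1/2)*(1/503) + 12) = 1/(1/1006 + 12) = 1/(12073/1006) = 1006/12073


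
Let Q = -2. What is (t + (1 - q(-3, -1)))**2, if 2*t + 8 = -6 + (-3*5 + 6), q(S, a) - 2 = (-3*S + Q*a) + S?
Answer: 1681/4 ≈ 420.25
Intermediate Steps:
q(S, a) = 2 - 2*S - 2*a (q(S, a) = 2 + ((-3*S - 2*a) + S) = 2 + (-2*S - 2*a) = 2 - 2*S - 2*a)
t = -23/2 (t = -4 + (-6 + (-3*5 + 6))/2 = -4 + (-6 + (-15 + 6))/2 = -4 + (-6 - 9)/2 = -4 + (1/2)*(-15) = -4 - 15/2 = -23/2 ≈ -11.500)
(t + (1 - q(-3, -1)))**2 = (-23/2 + (1 - (2 - 2*(-3) - 2*(-1))))**2 = (-23/2 + (1 - (2 + 6 + 2)))**2 = (-23/2 + (1 - 1*10))**2 = (-23/2 + (1 - 10))**2 = (-23/2 - 9)**2 = (-41/2)**2 = 1681/4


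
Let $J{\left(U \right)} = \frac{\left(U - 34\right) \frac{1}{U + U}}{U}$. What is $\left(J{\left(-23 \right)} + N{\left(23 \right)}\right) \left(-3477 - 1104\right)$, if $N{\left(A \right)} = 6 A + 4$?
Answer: $- \frac{687969999}{1058} \approx -6.5026 \cdot 10^{5}$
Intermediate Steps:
$N{\left(A \right)} = 4 + 6 A$
$J{\left(U \right)} = \frac{-34 + U}{2 U^{2}}$ ($J{\left(U \right)} = \frac{\left(-34 + U\right) \frac{1}{2 U}}{U} = \frac{\frac{1}{2} \frac{1}{U} \left(-34 + U\right)}{U} = \frac{-34 + U}{2 U^{2}}$)
$\left(J{\left(-23 \right)} + N{\left(23 \right)}\right) \left(-3477 - 1104\right) = \left(\frac{-34 - 23}{2 \cdot 529} + \left(4 + 6 \cdot 23\right)\right) \left(-3477 - 1104\right) = \left(\frac{1}{2} \cdot \frac{1}{529} \left(-57\right) + \left(4 + 138\right)\right) \left(-4581\right) = \left(- \frac{57}{1058} + 142\right) \left(-4581\right) = \frac{150179}{1058} \left(-4581\right) = - \frac{687969999}{1058}$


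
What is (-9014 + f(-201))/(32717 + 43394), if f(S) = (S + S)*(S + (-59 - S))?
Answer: 14704/76111 ≈ 0.19319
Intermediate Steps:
f(S) = -118*S (f(S) = (2*S)*(-59) = -118*S)
(-9014 + f(-201))/(32717 + 43394) = (-9014 - 118*(-201))/(32717 + 43394) = (-9014 + 23718)/76111 = 14704*(1/76111) = 14704/76111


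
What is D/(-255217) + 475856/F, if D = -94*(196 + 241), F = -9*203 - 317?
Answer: -7584904345/34199078 ≈ -221.79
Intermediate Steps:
F = -2144 (F = -1827 - 317 = -2144)
D = -41078 (D = -94*437 = -41078)
D/(-255217) + 475856/F = -41078/(-255217) + 475856/(-2144) = -41078*(-1/255217) + 475856*(-1/2144) = 41078/255217 - 29741/134 = -7584904345/34199078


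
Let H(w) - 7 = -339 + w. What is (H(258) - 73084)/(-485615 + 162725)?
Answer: 12193/53815 ≈ 0.22657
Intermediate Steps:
H(w) = -332 + w (H(w) = 7 + (-339 + w) = -332 + w)
(H(258) - 73084)/(-485615 + 162725) = ((-332 + 258) - 73084)/(-485615 + 162725) = (-74 - 73084)/(-322890) = -73158*(-1/322890) = 12193/53815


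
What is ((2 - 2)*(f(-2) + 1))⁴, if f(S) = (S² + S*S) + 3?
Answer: 0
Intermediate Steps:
f(S) = 3 + 2*S² (f(S) = (S² + S²) + 3 = 2*S² + 3 = 3 + 2*S²)
((2 - 2)*(f(-2) + 1))⁴ = ((2 - 2)*((3 + 2*(-2)²) + 1))⁴ = (0*((3 + 2*4) + 1))⁴ = (0*((3 + 8) + 1))⁴ = (0*(11 + 1))⁴ = (0*12)⁴ = 0⁴ = 0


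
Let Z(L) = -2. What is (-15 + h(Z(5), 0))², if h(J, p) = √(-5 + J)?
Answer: (15 - I*√7)² ≈ 218.0 - 79.373*I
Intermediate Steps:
(-15 + h(Z(5), 0))² = (-15 + √(-5 - 2))² = (-15 + √(-7))² = (-15 + I*√7)²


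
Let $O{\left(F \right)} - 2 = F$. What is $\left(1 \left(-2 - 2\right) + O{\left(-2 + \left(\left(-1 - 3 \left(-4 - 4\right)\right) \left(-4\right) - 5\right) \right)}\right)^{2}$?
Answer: $10201$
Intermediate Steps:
$O{\left(F \right)} = 2 + F$
$\left(1 \left(-2 - 2\right) + O{\left(-2 + \left(\left(-1 - 3 \left(-4 - 4\right)\right) \left(-4\right) - 5\right) \right)}\right)^{2} = \left(1 \left(-2 - 2\right) + \left(2 + \left(-2 + \left(\left(-1 - 3 \left(-4 - 4\right)\right) \left(-4\right) - 5\right)\right)\right)\right)^{2} = \left(1 \left(-4\right) + \left(2 + \left(-2 + \left(\left(-1 - 3 \left(-8\right)\right) \left(-4\right) - 5\right)\right)\right)\right)^{2} = \left(-4 + \left(2 + \left(-2 + \left(\left(-1 - -24\right) \left(-4\right) - 5\right)\right)\right)\right)^{2} = \left(-4 + \left(2 + \left(-2 + \left(\left(-1 + 24\right) \left(-4\right) - 5\right)\right)\right)\right)^{2} = \left(-4 + \left(2 + \left(-2 + \left(23 \left(-4\right) - 5\right)\right)\right)\right)^{2} = \left(-4 + \left(2 - 99\right)\right)^{2} = \left(-4 - 97\right)^{2} = \left(-101\right)^{2} = 10201$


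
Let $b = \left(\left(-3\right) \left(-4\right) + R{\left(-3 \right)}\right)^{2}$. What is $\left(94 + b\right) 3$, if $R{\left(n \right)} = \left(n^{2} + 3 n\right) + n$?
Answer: $525$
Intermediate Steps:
$R{\left(n \right)} = n^{2} + 4 n$
$b = 81$ ($b = \left(\left(-3\right) \left(-4\right) - 3 \left(4 - 3\right)\right)^{2} = \left(12 - 3\right)^{2} = 9^{2} = 81$)
$\left(94 + b\right) 3 = \left(94 + 81\right) 3 = 175 \cdot 3 = 525$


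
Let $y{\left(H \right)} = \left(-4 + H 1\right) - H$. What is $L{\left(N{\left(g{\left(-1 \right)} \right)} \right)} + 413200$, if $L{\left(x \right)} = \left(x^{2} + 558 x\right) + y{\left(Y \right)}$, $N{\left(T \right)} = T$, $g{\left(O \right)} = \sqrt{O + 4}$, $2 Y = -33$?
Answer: $413199 + 558 \sqrt{3} \approx 4.1417 \cdot 10^{5}$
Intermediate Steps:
$Y = - \frac{33}{2}$ ($Y = \frac{1}{2} \left(-33\right) = - \frac{33}{2} \approx -16.5$)
$g{\left(O \right)} = \sqrt{4 + O}$
$y{\left(H \right)} = -4$ ($y{\left(H \right)} = \left(-4 + H\right) - H = -4$)
$L{\left(x \right)} = -4 + x^{2} + 558 x$ ($L{\left(x \right)} = \left(x^{2} + 558 x\right) - 4 = -4 + x^{2} + 558 x$)
$L{\left(N{\left(g{\left(-1 \right)} \right)} \right)} + 413200 = \left(-4 + \left(\sqrt{4 - 1}\right)^{2} + 558 \sqrt{4 - 1}\right) + 413200 = \left(-4 + \left(\sqrt{3}\right)^{2} + 558 \sqrt{3}\right) + 413200 = \left(-4 + 3 + 558 \sqrt{3}\right) + 413200 = \left(-1 + 558 \sqrt{3}\right) + 413200 = 413199 + 558 \sqrt{3}$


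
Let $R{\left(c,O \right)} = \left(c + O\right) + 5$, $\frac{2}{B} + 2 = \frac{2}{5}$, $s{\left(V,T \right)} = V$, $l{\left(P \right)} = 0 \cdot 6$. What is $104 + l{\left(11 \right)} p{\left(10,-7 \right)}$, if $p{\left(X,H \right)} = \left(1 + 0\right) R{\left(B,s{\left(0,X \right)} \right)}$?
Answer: $104$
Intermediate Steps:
$l{\left(P \right)} = 0$
$B = - \frac{5}{4}$ ($B = \frac{2}{-2 + \frac{2}{5}} = \frac{2}{- \frac{8}{5}} = 2 \left(- \frac{5}{8}\right) = - \frac{5}{4} \approx -1.25$)
$R{\left(c,O \right)} = 5 + O + c$ ($R{\left(c,O \right)} = \left(O + c\right) + 5 = 5 + O + c$)
$p{\left(X,H \right)} = \frac{15}{4}$ ($p{\left(X,H \right)} = \left(1 + 0\right) \left(5 + 0 - \frac{5}{4}\right) = 1 \cdot \frac{15}{4} = \frac{15}{4}$)
$104 + l{\left(11 \right)} p{\left(10,-7 \right)} = 104 + 0 \cdot \frac{15}{4} = 104 + 0 = 104$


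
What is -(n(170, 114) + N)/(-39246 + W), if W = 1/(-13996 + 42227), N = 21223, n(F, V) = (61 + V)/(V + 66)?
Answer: 21570262553/39886337700 ≈ 0.54079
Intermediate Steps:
n(F, V) = (61 + V)/(66 + V)
W = 1/28231 ≈ 3.5422e-5
-(n(170, 114) + N)/(-39246 + W) = -((61 + 114)/(66 + 114) + 21223)/(-39246 + 1/28231) = -(175/180 + 21223)/(-1107953825/28231) = -((1/180)*175 + 21223)*(-28231)/1107953825 = -(35/36 + 21223)*(-28231)/1107953825 = -764063*(-28231)/(36*1107953825) = -1*(-21570262553/39886337700) = 21570262553/39886337700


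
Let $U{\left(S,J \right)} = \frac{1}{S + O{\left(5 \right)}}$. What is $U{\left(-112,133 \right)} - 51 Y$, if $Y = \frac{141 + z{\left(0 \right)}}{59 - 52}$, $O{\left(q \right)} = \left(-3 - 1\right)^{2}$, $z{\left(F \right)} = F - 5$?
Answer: $- \frac{665863}{672} \approx -990.87$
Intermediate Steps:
$z{\left(F \right)} = -5 + F$ ($z{\left(F \right)} = F - 5 = -5 + F$)
$O{\left(q \right)} = 16$ ($O{\left(q \right)} = \left(-4\right)^{2} = 16$)
$Y = \frac{136}{7}$ ($Y = \frac{141 + \left(-5 + 0\right)}{59 - 52} = \frac{141 - 5}{7} = 136 \cdot \frac{1}{7} = \frac{136}{7} \approx 19.429$)
$U{\left(S,J \right)} = \frac{1}{16 + S}$ ($U{\left(S,J \right)} = \frac{1}{S + 16} = \frac{1}{16 + S}$)
$U{\left(-112,133 \right)} - 51 Y = \frac{1}{16 - 112} - \frac{6936}{7} = \frac{1}{-96} - \frac{6936}{7} = - \frac{1}{96} - \frac{6936}{7} = - \frac{665863}{672}$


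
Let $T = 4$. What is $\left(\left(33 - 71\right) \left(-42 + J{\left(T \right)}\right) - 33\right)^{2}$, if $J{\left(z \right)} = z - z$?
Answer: $2442969$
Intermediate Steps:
$J{\left(z \right)} = 0$
$\left(\left(33 - 71\right) \left(-42 + J{\left(T \right)}\right) - 33\right)^{2} = \left(\left(33 - 71\right) \left(-42 + 0\right) - 33\right)^{2} = \left(\left(-38\right) \left(-42\right) - 33\right)^{2} = \left(1596 - 33\right)^{2} = 1563^{2} = 2442969$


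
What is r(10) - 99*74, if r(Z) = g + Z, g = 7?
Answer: -7309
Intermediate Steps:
r(Z) = 7 + Z
r(10) - 99*74 = (7 + 10) - 99*74 = 17 - 7326 = -7309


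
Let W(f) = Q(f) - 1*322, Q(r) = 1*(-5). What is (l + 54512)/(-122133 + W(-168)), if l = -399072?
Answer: 17228/6123 ≈ 2.8137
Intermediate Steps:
Q(r) = -5
W(f) = -327 (W(f) = -5 - 1*322 = -5 - 322 = -327)
(l + 54512)/(-122133 + W(-168)) = (-399072 + 54512)/(-122133 - 327) = -344560/(-122460) = -344560*(-1/122460) = 17228/6123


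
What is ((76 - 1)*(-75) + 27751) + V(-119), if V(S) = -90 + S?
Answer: 21917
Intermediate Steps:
((76 - 1)*(-75) + 27751) + V(-119) = ((76 - 1)*(-75) + 27751) + (-90 - 119) = (75*(-75) + 27751) - 209 = (-5625 + 27751) - 209 = 22126 - 209 = 21917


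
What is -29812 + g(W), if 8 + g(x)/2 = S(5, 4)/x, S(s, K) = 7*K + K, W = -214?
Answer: -3191628/107 ≈ -29828.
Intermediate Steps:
S(s, K) = 8*K
g(x) = -16 + 64/x (g(x) = -16 + 2*((8*4)/x) = -16 + 2*(32/x) = -16 + 64/x)
-29812 + g(W) = -29812 + (-16 + 64/(-214)) = -29812 + (-16 + 64*(-1/214)) = -29812 + (-16 - 32/107) = -29812 - 1744/107 = -3191628/107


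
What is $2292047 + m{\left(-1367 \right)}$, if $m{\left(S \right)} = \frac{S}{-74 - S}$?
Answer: $\frac{2963615404}{1293} \approx 2.292 \cdot 10^{6}$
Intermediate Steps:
$2292047 + m{\left(-1367 \right)} = 2292047 - - \frac{1367}{74 - 1367} = 2292047 - - \frac{1367}{-1293} = 2292047 - \left(-1367\right) \left(- \frac{1}{1293}\right) = 2292047 - \frac{1367}{1293} = \frac{2963615404}{1293}$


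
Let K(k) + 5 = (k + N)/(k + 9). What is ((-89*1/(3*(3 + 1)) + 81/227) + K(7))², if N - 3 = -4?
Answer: 4052468281/29680704 ≈ 136.54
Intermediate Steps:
N = -1 (N = 3 - 4 = -1)
K(k) = -5 + (-1 + k)/(9 + k) (K(k) = -5 + (k - 1)/(k + 9) = -5 + (-1 + k)/(9 + k))
((-89*1/(3*(3 + 1)) + 81/227) + K(7))² = ((-89*1/(3*(3 + 1)) + 81/227) + 2*(-23 - 2*7)/(9 + 7))² = ((-89/(3*4) + 81*(1/227)) + 2*(-23 - 14)/16)² = ((-89/12 + 81/227) + 2*(1/16)*(-37))² = ((-89*1/12 + 81/227) - 37/8)² = ((-89/12 + 81/227) - 37/8)² = (-19231/2724 - 37/8)² = (-63659/5448)² = 4052468281/29680704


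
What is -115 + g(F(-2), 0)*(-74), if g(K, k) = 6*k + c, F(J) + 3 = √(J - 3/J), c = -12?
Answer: 773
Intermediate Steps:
F(J) = -3 + √(J - 3/J)
g(K, k) = -12 + 6*k (g(K, k) = 6*k - 12 = -12 + 6*k)
-115 + g(F(-2), 0)*(-74) = -115 + (-12 + 6*0)*(-74) = -115 + (-12 + 0)*(-74) = -115 - 12*(-74) = -115 + 888 = 773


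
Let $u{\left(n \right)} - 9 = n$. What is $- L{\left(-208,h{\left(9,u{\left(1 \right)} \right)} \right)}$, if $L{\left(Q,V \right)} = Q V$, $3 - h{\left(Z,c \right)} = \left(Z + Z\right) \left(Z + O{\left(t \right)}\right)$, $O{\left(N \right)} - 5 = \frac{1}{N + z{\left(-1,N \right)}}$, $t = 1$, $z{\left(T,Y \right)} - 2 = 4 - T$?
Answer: $-52260$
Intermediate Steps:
$u{\left(n \right)} = 9 + n$
$z{\left(T,Y \right)} = 6 - T$ ($z{\left(T,Y \right)} = 2 - \left(-4 + T\right) = 6 - T$)
$O{\left(N \right)} = 5 + \frac{1}{7 + N}$ ($O{\left(N \right)} = 5 + \frac{1}{N + \left(6 - -1\right)} = 5 + \frac{1}{N + \left(6 + 1\right)} = 5 + \frac{1}{N + 7} = 5 + \frac{1}{7 + N}$)
$h{\left(Z,c \right)} = 3 - 2 Z \left(\frac{41}{8} + Z\right)$ ($h{\left(Z,c \right)} = 3 - \left(Z + Z\right) \left(Z + \frac{36 + 5 \cdot 1}{7 + 1}\right) = 3 - 2 Z \left(Z + \frac{36 + 5}{8}\right) = 3 - 2 Z \left(Z + \frac{1}{8} \cdot 41\right) = 3 - 2 Z \left(Z + \frac{41}{8}\right) = 3 - 2 Z \left(\frac{41}{8} + Z\right)$)
$- L{\left(-208,h{\left(9,u{\left(1 \right)} \right)} \right)} = - \left(-208\right) \left(3 - 2 \cdot 9^{2} - \frac{369}{4}\right) = - \left(-208\right) \left(3 - 162 - \frac{369}{4}\right) = - \frac{\left(-208\right) \left(-1005\right)}{4} = \left(-1\right) 52260 = -52260$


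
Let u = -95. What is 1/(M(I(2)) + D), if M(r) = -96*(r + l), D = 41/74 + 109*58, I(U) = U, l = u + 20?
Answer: 74/986461 ≈ 7.5016e-5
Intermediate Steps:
l = -75 (l = -95 + 20 = -75)
D = 467869/74 (D = 41*(1/74) + 6322 = 41/74 + 6322 = 467869/74 ≈ 6322.6)
M(r) = 7200 - 96*r (M(r) = -96*(r - 75) = -96*(-75 + r) = 7200 - 96*r)
1/(M(I(2)) + D) = 1/((7200 - 96*2) + 467869/74) = 1/((7200 - 192) + 467869/74) = 1/(7008 + 467869/74) = 1/(986461/74) = 74/986461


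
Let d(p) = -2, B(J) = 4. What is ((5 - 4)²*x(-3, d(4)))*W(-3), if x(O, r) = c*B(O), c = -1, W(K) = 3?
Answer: -12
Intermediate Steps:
x(O, r) = -4 (x(O, r) = -1*4 = -4)
((5 - 4)²*x(-3, d(4)))*W(-3) = ((5 - 4)²*(-4))*3 = (1²*(-4))*3 = (1*(-4))*3 = -4*3 = -12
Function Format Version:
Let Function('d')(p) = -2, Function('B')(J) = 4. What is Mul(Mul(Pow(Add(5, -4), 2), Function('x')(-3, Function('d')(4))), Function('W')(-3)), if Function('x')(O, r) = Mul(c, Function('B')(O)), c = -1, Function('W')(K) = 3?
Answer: -12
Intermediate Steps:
Function('x')(O, r) = -4 (Function('x')(O, r) = Mul(-1, 4) = -4)
Mul(Mul(Pow(Add(5, -4), 2), Function('x')(-3, Function('d')(4))), Function('W')(-3)) = Mul(Mul(Pow(Add(5, -4), 2), -4), 3) = Mul(Mul(Pow(1, 2), -4), 3) = Mul(Mul(1, -4), 3) = Mul(-4, 3) = -12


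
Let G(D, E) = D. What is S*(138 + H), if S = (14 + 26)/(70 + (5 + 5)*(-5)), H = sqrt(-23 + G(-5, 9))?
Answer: 276 + 4*I*sqrt(7) ≈ 276.0 + 10.583*I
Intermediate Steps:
H = 2*I*sqrt(7) (H = sqrt(-23 - 5) = sqrt(-28) = 2*I*sqrt(7) ≈ 5.2915*I)
S = 2 (S = 40/(70 + 10*(-5)) = 40/(70 - 50) = 40/20 = 40*(1/20) = 2)
S*(138 + H) = 2*(138 + 2*I*sqrt(7)) = 276 + 4*I*sqrt(7)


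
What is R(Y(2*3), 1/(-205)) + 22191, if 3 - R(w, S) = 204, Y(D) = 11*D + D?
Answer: 21990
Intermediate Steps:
Y(D) = 12*D
R(w, S) = -201 (R(w, S) = 3 - 1*204 = 3 - 204 = -201)
R(Y(2*3), 1/(-205)) + 22191 = -201 + 22191 = 21990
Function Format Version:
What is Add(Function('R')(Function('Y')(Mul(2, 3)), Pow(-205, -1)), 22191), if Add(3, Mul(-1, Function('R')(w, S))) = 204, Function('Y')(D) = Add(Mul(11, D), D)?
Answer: 21990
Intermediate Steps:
Function('Y')(D) = Mul(12, D)
Function('R')(w, S) = -201 (Function('R')(w, S) = Add(3, Mul(-1, 204)) = Add(3, -204) = -201)
Add(Function('R')(Function('Y')(Mul(2, 3)), Pow(-205, -1)), 22191) = Add(-201, 22191) = 21990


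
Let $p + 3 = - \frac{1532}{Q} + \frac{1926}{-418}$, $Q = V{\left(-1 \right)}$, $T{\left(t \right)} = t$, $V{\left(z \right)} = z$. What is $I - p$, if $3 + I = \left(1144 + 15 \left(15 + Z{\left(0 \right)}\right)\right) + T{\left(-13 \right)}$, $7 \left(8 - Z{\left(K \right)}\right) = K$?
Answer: $- \frac{10741}{209} \approx -51.392$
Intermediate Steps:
$Z{\left(K \right)} = 8 - \frac{K}{7}$
$Q = -1$
$p = \frac{318598}{209}$ ($p = -3 + \left(- \frac{1532}{-1} + \frac{1926}{-418}\right) = -3 + \left(\left(-1532\right) \left(-1\right) + 1926 \left(- \frac{1}{418}\right)\right) = -3 + \left(1532 - \frac{963}{209}\right) = -3 + \frac{319225}{209} = \frac{318598}{209} \approx 1524.4$)
$I = 1473$ ($I = -3 + \left(\left(1144 + 15 \left(15 + \left(8 - 0\right)\right)\right) - 13\right) = -3 + \left(\left(1144 + 15 \left(15 + \left(8 + 0\right)\right)\right) - 13\right) = -3 + \left(\left(1144 + 15 \left(15 + 8\right)\right) - 13\right) = -3 + \left(\left(1144 + 15 \cdot 23\right) - 13\right) = -3 + \left(\left(1144 + 345\right) - 13\right) = -3 + \left(1489 - 13\right) = -3 + 1476 = 1473$)
$I - p = 1473 - \frac{318598}{209} = - \frac{10741}{209}$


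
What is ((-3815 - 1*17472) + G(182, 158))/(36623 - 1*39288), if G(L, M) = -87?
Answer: 21374/2665 ≈ 8.0203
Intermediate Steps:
((-3815 - 1*17472) + G(182, 158))/(36623 - 1*39288) = ((-3815 - 1*17472) - 87)/(36623 - 1*39288) = ((-3815 - 17472) - 87)/(36623 - 39288) = (-21287 - 87)/(-2665) = -21374*(-1/2665) = 21374/2665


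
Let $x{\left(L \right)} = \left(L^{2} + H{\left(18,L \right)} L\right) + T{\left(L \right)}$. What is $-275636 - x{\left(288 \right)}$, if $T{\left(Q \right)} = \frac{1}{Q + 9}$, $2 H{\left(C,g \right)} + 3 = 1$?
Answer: $- \frac{106412725}{297} \approx -3.5829 \cdot 10^{5}$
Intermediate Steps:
$H{\left(C,g \right)} = -1$ ($H{\left(C,g \right)} = - \frac{3}{2} + \frac{1}{2} \cdot 1 = - \frac{3}{2} + \frac{1}{2} = -1$)
$T{\left(Q \right)} = \frac{1}{9 + Q}$
$x{\left(L \right)} = L^{2} + \frac{1}{9 + L} - L$ ($x{\left(L \right)} = \left(L^{2} - L\right) + \frac{1}{9 + L} = L^{2} + \frac{1}{9 + L} - L$)
$-275636 - x{\left(288 \right)} = -275636 - \frac{1 + 288 \left(-1 + 288\right) \left(9 + 288\right)}{9 + 288} = -275636 - \frac{1 + 288 \cdot 287 \cdot 297}{297} = -275636 - \frac{1 + 24548832}{297} = -275636 - \frac{1}{297} \cdot 24548833 = -275636 - \frac{24548833}{297} = - \frac{106412725}{297}$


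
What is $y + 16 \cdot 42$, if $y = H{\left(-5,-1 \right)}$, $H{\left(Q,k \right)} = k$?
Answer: $671$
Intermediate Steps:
$y = -1$
$y + 16 \cdot 42 = -1 + 16 \cdot 42 = -1 + 672 = 671$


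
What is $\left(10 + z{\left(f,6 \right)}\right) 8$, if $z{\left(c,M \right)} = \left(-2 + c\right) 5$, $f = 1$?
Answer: $40$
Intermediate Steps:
$z{\left(c,M \right)} = -10 + 5 c$
$\left(10 + z{\left(f,6 \right)}\right) 8 = \left(10 + \left(-10 + 5 \cdot 1\right)\right) 8 = \left(10 + \left(-10 + 5\right)\right) 8 = \left(10 - 5\right) 8 = 5 \cdot 8 = 40$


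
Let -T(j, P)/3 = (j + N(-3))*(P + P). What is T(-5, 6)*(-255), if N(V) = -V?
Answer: -18360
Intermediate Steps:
T(j, P) = -6*P*(3 + j) (T(j, P) = -3*(j - 1*(-3))*(P + P) = -3*(j + 3)*2*P = -3*(3 + j)*2*P = -6*P*(3 + j))
T(-5, 6)*(-255) = -6*6*(3 - 5)*(-255) = -6*6*(-2)*(-255) = 72*(-255) = -18360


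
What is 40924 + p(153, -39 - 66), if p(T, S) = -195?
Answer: 40729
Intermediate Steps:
40924 + p(153, -39 - 66) = 40924 - 195 = 40729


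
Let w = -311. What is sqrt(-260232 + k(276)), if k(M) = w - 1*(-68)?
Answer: 5*I*sqrt(10419) ≈ 510.37*I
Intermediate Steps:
k(M) = -243 (k(M) = -311 - 1*(-68) = -311 + 68 = -243)
sqrt(-260232 + k(276)) = sqrt(-260232 - 243) = sqrt(-260475) = 5*I*sqrt(10419)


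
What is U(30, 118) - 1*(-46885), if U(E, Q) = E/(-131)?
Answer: 6141905/131 ≈ 46885.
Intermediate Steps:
U(E, Q) = -E/131 (U(E, Q) = E*(-1/131) = -E/131)
U(30, 118) - 1*(-46885) = -1/131*30 - 1*(-46885) = -30/131 + 46885 = 6141905/131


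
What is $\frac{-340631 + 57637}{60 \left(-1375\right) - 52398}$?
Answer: $\frac{141497}{67449} \approx 2.0978$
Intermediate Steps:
$\frac{-340631 + 57637}{60 \left(-1375\right) - 52398} = - \frac{282994}{-82500 - 52398} = - \frac{282994}{-134898} = \left(-282994\right) \left(- \frac{1}{134898}\right) = \frac{141497}{67449}$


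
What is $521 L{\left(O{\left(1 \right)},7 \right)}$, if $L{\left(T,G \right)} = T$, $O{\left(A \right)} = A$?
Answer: $521$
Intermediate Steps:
$521 L{\left(O{\left(1 \right)},7 \right)} = 521 \cdot 1 = 521$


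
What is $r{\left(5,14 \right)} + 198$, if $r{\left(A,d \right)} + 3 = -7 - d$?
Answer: $174$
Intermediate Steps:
$r{\left(A,d \right)} = -10 - d$ ($r{\left(A,d \right)} = -3 - \left(7 + d\right) = -10 - d$)
$r{\left(5,14 \right)} + 198 = \left(-10 - 14\right) + 198 = -24 + 198 = 174$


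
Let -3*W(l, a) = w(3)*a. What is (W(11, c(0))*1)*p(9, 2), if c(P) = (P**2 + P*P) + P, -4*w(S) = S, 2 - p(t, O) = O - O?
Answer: 0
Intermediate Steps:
p(t, O) = 2 (p(t, O) = 2 - (O - O) = 2 - 1*0 = 2 + 0 = 2)
w(S) = -S/4
c(P) = P + 2*P**2 (c(P) = (P**2 + P**2) + P = 2*P**2 + P = P + 2*P**2)
W(l, a) = a/4 (W(l, a) = -(-1/4*3)*a/3 = -(-1)*a/4 = a/4)
(W(11, c(0))*1)*p(9, 2) = (((0*(1 + 2*0))/4)*1)*2 = (((0*(1 + 0))/4)*1)*2 = (((0*1)/4)*1)*2 = (((1/4)*0)*1)*2 = (0*1)*2 = 0*2 = 0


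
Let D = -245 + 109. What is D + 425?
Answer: 289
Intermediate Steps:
D = -136
D + 425 = -136 + 425 = 289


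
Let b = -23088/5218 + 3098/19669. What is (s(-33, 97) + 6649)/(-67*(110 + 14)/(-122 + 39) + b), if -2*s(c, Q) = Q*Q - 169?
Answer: 8642044511347/408161796586 ≈ 21.173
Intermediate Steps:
b = -218976254/51316421 (b = -23088*1/5218 + 3098*(1/19669) = -11544/2609 + 3098/19669 = -218976254/51316421 ≈ -4.2672)
s(c, Q) = 169/2 - Q²/2 (s(c, Q) = -(Q*Q - 169)/2 = -(Q² - 169)/2 = -(-169 + Q²)/2 = 169/2 - Q²/2)
(s(-33, 97) + 6649)/(-67*(110 + 14)/(-122 + 39) + b) = ((169/2 - ½*97²) + 6649)/(-67*(110 + 14)/(-122 + 39) - 218976254/51316421) = ((169/2 - ½*9409) + 6649)/(-8308/(-83) - 218976254/51316421) = ((169/2 - 9409/2) + 6649)/(-8308*(-1)/83 - 218976254/51316421) = (-4620 + 6649)/(-67*(-124/83) - 218976254/51316421) = 2029/(8308/83 - 218976254/51316421) = 2029/(408161796586/4259262943) = 2029*(4259262943/408161796586) = 8642044511347/408161796586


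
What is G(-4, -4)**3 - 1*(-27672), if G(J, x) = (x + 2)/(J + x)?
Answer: 1771009/64 ≈ 27672.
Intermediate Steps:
G(J, x) = (2 + x)/(J + x)
G(-4, -4)**3 - 1*(-27672) = ((2 - 4)/(-4 - 4))**3 - 1*(-27672) = (-2/(-8))**3 + 27672 = (-1/8*(-2))**3 + 27672 = (1/4)**3 + 27672 = 1/64 + 27672 = 1771009/64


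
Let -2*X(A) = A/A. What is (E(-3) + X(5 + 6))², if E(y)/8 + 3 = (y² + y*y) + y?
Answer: 36481/4 ≈ 9120.3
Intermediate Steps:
E(y) = -24 + 8*y + 16*y² (E(y) = -24 + 8*((y² + y*y) + y) = -24 + 8*((y² + y²) + y) = -24 + 8*(2*y² + y) = -24 + 8*(y + 2*y²) = -24 + (8*y + 16*y²) = -24 + 8*y + 16*y²)
X(A) = -½ (X(A) = -A/(2*A) = -½*1 = -½)
(E(-3) + X(5 + 6))² = ((-24 + 8*(-3) + 16*(-3)²) - ½)² = ((-24 - 24 + 16*9) - ½)² = ((-24 - 24 + 144) - ½)² = (96 - ½)² = (191/2)² = 36481/4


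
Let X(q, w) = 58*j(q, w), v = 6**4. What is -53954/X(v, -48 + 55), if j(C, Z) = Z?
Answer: -26977/203 ≈ -132.89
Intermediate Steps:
v = 1296
X(q, w) = 58*w
-53954/X(v, -48 + 55) = -53954*1/(58*(-48 + 55)) = -53954/(58*7) = -53954/406 = -53954*1/406 = -26977/203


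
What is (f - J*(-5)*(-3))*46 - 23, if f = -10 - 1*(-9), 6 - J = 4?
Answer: -1449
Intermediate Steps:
J = 2 (J = 6 - 1*4 = 6 - 4 = 2)
f = -1 (f = -10 + 9 = -1)
(f - J*(-5)*(-3))*46 - 23 = (-1 - 2*(-5)*(-3))*46 - 23 = (-1 - (-10)*(-3))*46 - 23 = (-1 - 1*30)*46 - 23 = (-1 - 30)*46 - 23 = -31*46 - 23 = -1426 - 23 = -1449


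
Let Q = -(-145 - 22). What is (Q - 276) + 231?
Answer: 122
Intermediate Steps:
Q = 167 (Q = -1*(-167) = 167)
(Q - 276) + 231 = (167 - 276) + 231 = -109 + 231 = 122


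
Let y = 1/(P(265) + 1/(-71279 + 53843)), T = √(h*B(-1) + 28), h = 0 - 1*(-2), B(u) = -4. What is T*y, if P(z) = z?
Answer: 34872*√5/4620539 ≈ 0.016876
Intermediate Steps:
h = 2 (h = 0 + 2 = 2)
T = 2*√5 (T = √(2*(-4) + 28) = √(-8 + 28) = √20 = 2*√5 ≈ 4.4721)
y = 17436/4620539 (y = 1/(265 + 1/(-71279 + 53843)) = 1/(265 + 1/(-17436)) = 1/(265 - 1/17436) = 1/(4620539/17436) = 17436/4620539 ≈ 0.0037736)
T*y = (2*√5)*(17436/4620539) = 34872*√5/4620539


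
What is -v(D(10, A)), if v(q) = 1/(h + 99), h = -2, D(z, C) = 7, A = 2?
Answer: -1/97 ≈ -0.010309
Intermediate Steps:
v(q) = 1/97 (v(q) = 1/(-2 + 99) = 1/97)
-v(D(10, A)) = -1*1/97 = -1/97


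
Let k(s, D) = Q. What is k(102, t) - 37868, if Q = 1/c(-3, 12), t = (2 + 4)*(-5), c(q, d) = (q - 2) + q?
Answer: -302945/8 ≈ -37868.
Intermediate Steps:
c(q, d) = -2 + 2*q (c(q, d) = (-2 + q) + q = -2 + 2*q)
t = -30 (t = 6*(-5) = -30)
Q = -⅛ (Q = 1/(-2 + 2*(-3)) = 1/(-2 - 6) = 1/(-8) = -⅛ ≈ -0.12500)
k(s, D) = -⅛
k(102, t) - 37868 = -⅛ - 37868 = -302945/8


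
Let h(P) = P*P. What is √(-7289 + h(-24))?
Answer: 7*I*√137 ≈ 81.933*I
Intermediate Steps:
h(P) = P²
√(-7289 + h(-24)) = √(-7289 + (-24)²) = √(-7289 + 576) = √(-6713) = 7*I*√137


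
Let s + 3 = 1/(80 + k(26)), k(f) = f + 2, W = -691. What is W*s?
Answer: 223193/108 ≈ 2066.6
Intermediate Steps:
k(f) = 2 + f
s = -323/108 (s = -3 + 1/(80 + (2 + 26)) = -3 + 1/(80 + 28) = -3 + 1/108 = -323/108 ≈ -2.9907)
W*s = -691*(-323/108) = 223193/108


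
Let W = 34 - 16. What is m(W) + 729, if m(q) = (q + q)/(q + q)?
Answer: 730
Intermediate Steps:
W = 18
m(q) = 1 (m(q) = (2*q)/((2*q)) = (2*q)*(1/(2*q)) = 1)
m(W) + 729 = 1 + 729 = 730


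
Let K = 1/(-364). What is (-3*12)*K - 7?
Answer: -628/91 ≈ -6.9011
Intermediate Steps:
K = -1/364 ≈ -0.0027473
(-3*12)*K - 7 = -3*12*(-1/364) - 7 = -36*(-1/364) - 7 = 9/91 - 7 = -628/91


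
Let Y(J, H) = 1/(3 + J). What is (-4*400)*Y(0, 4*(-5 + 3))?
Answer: -1600/3 ≈ -533.33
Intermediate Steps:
(-4*400)*Y(0, 4*(-5 + 3)) = (-4*400)/(3 + 0) = -1600/3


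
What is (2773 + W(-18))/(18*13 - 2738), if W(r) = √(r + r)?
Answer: -2773/2504 - 3*I/1252 ≈ -1.1074 - 0.0023962*I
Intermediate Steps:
W(r) = √2*√r (W(r) = √(2*r) = √2*√r)
(2773 + W(-18))/(18*13 - 2738) = (2773 + √2*√(-18))/(18*13 - 2738) = (2773 + √2*(3*I*√2))/(234 - 2738) = (2773 + 6*I)/(-2504) = (2773 + 6*I)*(-1/2504) = -2773/2504 - 3*I/1252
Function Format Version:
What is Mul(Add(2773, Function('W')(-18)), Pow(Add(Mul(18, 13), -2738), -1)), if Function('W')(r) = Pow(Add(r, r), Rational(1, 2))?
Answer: Add(Rational(-2773, 2504), Mul(Rational(-3, 1252), I)) ≈ Add(-1.1074, Mul(-0.0023962, I))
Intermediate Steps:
Function('W')(r) = Mul(Pow(2, Rational(1, 2)), Pow(r, Rational(1, 2))) (Function('W')(r) = Pow(Mul(2, r), Rational(1, 2)) = Mul(Pow(2, Rational(1, 2)), Pow(r, Rational(1, 2))))
Mul(Add(2773, Function('W')(-18)), Pow(Add(Mul(18, 13), -2738), -1)) = Mul(Add(2773, Mul(Pow(2, Rational(1, 2)), Pow(-18, Rational(1, 2)))), Pow(Add(Mul(18, 13), -2738), -1)) = Mul(Add(2773, Mul(Pow(2, Rational(1, 2)), Mul(3, I, Pow(2, Rational(1, 2))))), Pow(Add(234, -2738), -1)) = Mul(Add(2773, Mul(6, I)), Pow(-2504, -1)) = Mul(Add(2773, Mul(6, I)), Rational(-1, 2504)) = Add(Rational(-2773, 2504), Mul(Rational(-3, 1252), I))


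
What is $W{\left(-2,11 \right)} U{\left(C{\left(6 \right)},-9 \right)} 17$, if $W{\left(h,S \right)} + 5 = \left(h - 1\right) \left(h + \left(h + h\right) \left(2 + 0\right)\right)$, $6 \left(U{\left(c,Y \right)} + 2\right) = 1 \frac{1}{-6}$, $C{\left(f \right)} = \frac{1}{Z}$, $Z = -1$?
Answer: $- \frac{31025}{36} \approx -861.81$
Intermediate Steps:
$C{\left(f \right)} = -1$ ($C{\left(f \right)} = \frac{1}{-1} = -1$)
$U{\left(c,Y \right)} = - \frac{73}{36}$ ($U{\left(c,Y \right)} = -2 + \frac{1 \frac{1}{-6}}{6} = -2 + \frac{1 \left(- \frac{1}{6}\right)}{6} = -2 + \frac{1}{6} \left(- \frac{1}{6}\right) = -2 - \frac{1}{36} = - \frac{73}{36}$)
$W{\left(h,S \right)} = -5 + 5 h \left(-1 + h\right)$ ($W{\left(h,S \right)} = -5 + \left(h - 1\right) \left(h + \left(h + h\right) \left(2 + 0\right)\right) = -5 + \left(-1 + h\right) \left(h + 2 h 2\right) = -5 + \left(-1 + h\right) \left(h + 4 h\right) = -5 + \left(-1 + h\right) 5 h = -5 + 5 h \left(-1 + h\right)$)
$W{\left(-2,11 \right)} U{\left(C{\left(6 \right)},-9 \right)} 17 = \left(-5 - -10 + 5 \left(-2\right)^{2}\right) \left(- \frac{73}{36}\right) 17 = \left(-5 + 10 + 5 \cdot 4\right) \left(- \frac{73}{36}\right) 17 = \left(-5 + 10 + 20\right) \left(- \frac{73}{36}\right) 17 = 25 \left(- \frac{73}{36}\right) 17 = \left(- \frac{1825}{36}\right) 17 = - \frac{31025}{36}$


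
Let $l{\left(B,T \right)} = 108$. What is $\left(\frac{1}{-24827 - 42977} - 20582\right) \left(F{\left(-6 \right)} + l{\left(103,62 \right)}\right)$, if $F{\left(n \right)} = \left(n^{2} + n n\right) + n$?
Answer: $- \frac{121412147823}{33902} \approx -3.5813 \cdot 10^{6}$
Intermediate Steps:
$F{\left(n \right)} = n + 2 n^{2}$ ($F{\left(n \right)} = \left(n^{2} + n^{2}\right) + n = 2 n^{2} + n = n + 2 n^{2}$)
$\left(\frac{1}{-24827 - 42977} - 20582\right) \left(F{\left(-6 \right)} + l{\left(103,62 \right)}\right) = \left(\frac{1}{-24827 - 42977} - 20582\right) \left(- 6 \left(1 + 2 \left(-6\right)\right) + 108\right) = \left(\frac{1}{-67804} - 20582\right) \left(- 6 \left(1 - 12\right) + 108\right) = \left(- \frac{1}{67804} - 20582\right) \left(\left(-6\right) \left(-11\right) + 108\right) = - \frac{1395541929 \left(66 + 108\right)}{67804} = \left(- \frac{1395541929}{67804}\right) 174 = - \frac{121412147823}{33902}$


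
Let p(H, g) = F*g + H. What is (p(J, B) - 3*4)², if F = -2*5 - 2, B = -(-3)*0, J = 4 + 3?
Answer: 25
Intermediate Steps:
J = 7
B = 0 (B = -1*0 = 0)
F = -12 (F = -10 - 2 = -12)
p(H, g) = H - 12*g (p(H, g) = -12*g + H = H - 12*g)
(p(J, B) - 3*4)² = ((7 - 12*0) - 3*4)² = ((7 + 0) - 12)² = (7 - 12)² = (-5)² = 25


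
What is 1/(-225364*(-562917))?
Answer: 1/126861226788 ≈ 7.8826e-12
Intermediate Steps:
1/(-225364*(-562917)) = -1/225364*(-1/562917) = 1/126861226788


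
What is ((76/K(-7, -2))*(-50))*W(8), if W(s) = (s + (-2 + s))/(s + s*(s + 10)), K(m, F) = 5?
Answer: -70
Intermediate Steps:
W(s) = (-2 + 2*s)/(s + s*(10 + s))
((76/K(-7, -2))*(-50))*W(8) = ((76/5)*(-50))*(2*(-1 + 8)/(8*(11 + 8))) = ((76*(⅕))*(-50))*(2*(⅛)*7/19) = ((76/5)*(-50))*(2*(⅛)*(1/19)*7) = -760*7/76 = -70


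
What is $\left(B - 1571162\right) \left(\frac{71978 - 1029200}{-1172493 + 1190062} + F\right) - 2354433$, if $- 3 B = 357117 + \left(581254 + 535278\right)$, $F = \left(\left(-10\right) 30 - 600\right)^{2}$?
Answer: $- \frac{29347546411170387}{17569} \approx -1.6704 \cdot 10^{12}$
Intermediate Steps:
$F = 810000$ ($F = \left(-300 - 600\right)^{2} = \left(-900\right)^{2} = 810000$)
$B = - \frac{1473649}{3}$ ($B = - \frac{357117 + \left(581254 + 535278\right)}{3} = - \frac{357117 + 1116532}{3} = \left(- \frac{1}{3}\right) 1473649 = - \frac{1473649}{3} \approx -4.9122 \cdot 10^{5}$)
$\left(B - 1571162\right) \left(\frac{71978 - 1029200}{-1172493 + 1190062} + F\right) - 2354433 = \left(- \frac{1473649}{3} - 1571162\right) \left(\frac{71978 - 1029200}{-1172493 + 1190062} + 810000\right) - 2354433 = - \frac{6187135 \left(- \frac{957222}{17569} + 810000\right)}{3} - 2354433 = \left(- \frac{6187135}{3}\right) \frac{14229932778}{17569} - 2354433 = - \frac{29347505046137010}{17569} - 2354433 = - \frac{29347546411170387}{17569}$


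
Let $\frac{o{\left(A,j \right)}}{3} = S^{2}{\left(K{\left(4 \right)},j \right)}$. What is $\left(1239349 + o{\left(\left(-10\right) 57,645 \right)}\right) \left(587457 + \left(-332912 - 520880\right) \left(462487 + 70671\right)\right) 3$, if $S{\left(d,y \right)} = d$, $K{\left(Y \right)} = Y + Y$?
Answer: $-1692737447464426017$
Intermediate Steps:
$K{\left(Y \right)} = 2 Y$
$o{\left(A,j \right)} = 192$ ($o{\left(A,j \right)} = 3 \left(2 \cdot 4\right)^{2} = 3 \cdot 8^{2} = 3 \cdot 64 = 192$)
$\left(1239349 + o{\left(\left(-10\right) 57,645 \right)}\right) \left(587457 + \left(-332912 - 520880\right) \left(462487 + 70671\right)\right) 3 = \left(1239349 + 192\right) \left(587457 + \left(-332912 - 520880\right) \left(462487 + 70671\right)\right) 3 = 1239541 \left(587457 - 455206035136\right) 3 = 1239541 \left(-455205447679\right) 3 = \left(-564245815821475339\right) 3 = -1692737447464426017$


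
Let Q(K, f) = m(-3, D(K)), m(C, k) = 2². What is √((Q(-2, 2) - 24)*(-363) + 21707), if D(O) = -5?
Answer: √28967 ≈ 170.20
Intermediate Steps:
m(C, k) = 4
Q(K, f) = 4
√((Q(-2, 2) - 24)*(-363) + 21707) = √((4 - 24)*(-363) + 21707) = √(-20*(-363) + 21707) = √(7260 + 21707) = √28967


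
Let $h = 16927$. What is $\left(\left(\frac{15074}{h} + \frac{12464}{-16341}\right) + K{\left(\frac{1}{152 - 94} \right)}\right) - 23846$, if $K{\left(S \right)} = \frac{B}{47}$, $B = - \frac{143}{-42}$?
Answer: $- \frac{4340066767839961}{182005502406} \approx -23846.0$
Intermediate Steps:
$B = \frac{143}{42}$ ($B = \left(-143\right) \left(- \frac{1}{42}\right) = \frac{143}{42} \approx 3.4048$)
$K{\left(S \right)} = \frac{143}{1974}$ ($K{\left(S \right)} = \frac{143}{42 \cdot 47} = \frac{143}{42} \cdot \frac{1}{47} = \frac{143}{1974}$)
$\left(\left(\frac{15074}{h} + \frac{12464}{-16341}\right) + K{\left(\frac{1}{152 - 94} \right)}\right) - 23846 = \left(\left(\frac{15074}{16927} + \frac{12464}{-16341}\right) + \frac{143}{1974}\right) - 23846 = \left(\left(15074 \cdot \frac{1}{16927} + 12464 \left(- \frac{1}{16341}\right)\right) + \frac{143}{1974}\right) - 23846 = \left(\left(\frac{15074}{16927} - \frac{12464}{16341}\right) + \frac{143}{1974}\right) - 23846 = \left(\frac{35346106}{276604107} + \frac{143}{1974}\right) - 23846 = \frac{36442533515}{182005502406} - 23846 = - \frac{4340066767839961}{182005502406}$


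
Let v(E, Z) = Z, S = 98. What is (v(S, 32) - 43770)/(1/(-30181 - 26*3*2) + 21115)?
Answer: -663439853/320282877 ≈ -2.0714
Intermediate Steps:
(v(S, 32) - 43770)/(1/(-30181 - 26*3*2) + 21115) = (32 - 43770)/(1/(-30181 - 26*3*2) + 21115) = -43738/(1/(-30181 - 78*2) + 21115) = -43738/(1/(-30181 - 156) + 21115) = -43738/(1/(-30337) + 21115) = -43738/(-1/30337 + 21115) = -43738/640565754/30337 = -43738*30337/640565754 = -663439853/320282877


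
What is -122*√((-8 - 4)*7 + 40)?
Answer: -244*I*√11 ≈ -809.26*I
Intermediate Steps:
-122*√((-8 - 4)*7 + 40) = -122*√(-12*7 + 40) = -122*√(-84 + 40) = -244*I*√11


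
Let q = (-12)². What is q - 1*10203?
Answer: -10059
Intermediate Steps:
q = 144
q - 1*10203 = 144 - 1*10203 = 144 - 10203 = -10059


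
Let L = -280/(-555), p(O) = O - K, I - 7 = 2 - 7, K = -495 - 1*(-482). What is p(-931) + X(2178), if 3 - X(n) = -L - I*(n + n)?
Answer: 865523/111 ≈ 7797.5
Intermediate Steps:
K = -13 (K = -495 + 482 = -13)
I = 2 (I = 7 + (2 - 7) = 7 - 5 = 2)
p(O) = 13 + O (p(O) = O - 1*(-13) = O + 13 = 13 + O)
L = 56/111 (L = -280*(-1/555) = 56/111 ≈ 0.50450)
X(n) = 389/111 + 4*n (X(n) = 3 - (-1*56/111 - 2*(n + n)) = 3 - (-56/111 - 2*2*n) = 3 - (-56/111 - 4*n) = 3 + (56/111 + 4*n) = 389/111 + 4*n)
p(-931) + X(2178) = (13 - 931) + (389/111 + 4*2178) = -918 + (389/111 + 8712) = -918 + 967421/111 = 865523/111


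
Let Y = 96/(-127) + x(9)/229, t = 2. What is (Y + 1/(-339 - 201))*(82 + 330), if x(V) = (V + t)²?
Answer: -371033089/3926205 ≈ -94.502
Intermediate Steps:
x(V) = (2 + V)² (x(V) = (V + 2)² = (2 + V)²)
Y = -6617/29083 (Y = 96/(-127) + (2 + 9)²/229 = 96*(-1/127) + 11²*(1/229) = -96/127 + 121*(1/229) = -96/127 + 121/229 = -6617/29083 ≈ -0.22752)
(Y + 1/(-339 - 201))*(82 + 330) = (-6617/29083 + 1/(-339 - 201))*(82 + 330) = (-6617/29083 + 1/(-540))*412 = (-6617/29083 - 1/540)*412 = -3602263/15704820*412 = -371033089/3926205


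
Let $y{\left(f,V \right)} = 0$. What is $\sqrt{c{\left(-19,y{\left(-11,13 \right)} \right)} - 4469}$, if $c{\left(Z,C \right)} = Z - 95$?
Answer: $i \sqrt{4583} \approx 67.698 i$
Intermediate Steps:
$c{\left(Z,C \right)} = -95 + Z$
$\sqrt{c{\left(-19,y{\left(-11,13 \right)} \right)} - 4469} = \sqrt{\left(-95 - 19\right) - 4469} = \sqrt{-114 - 4469} = \sqrt{-4583} = i \sqrt{4583}$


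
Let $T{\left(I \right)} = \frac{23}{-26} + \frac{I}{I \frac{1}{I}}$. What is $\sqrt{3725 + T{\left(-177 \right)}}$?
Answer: $\frac{5 \sqrt{95914}}{26} \approx 59.558$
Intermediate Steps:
$T{\left(I \right)} = - \frac{23}{26} + I$ ($T{\left(I \right)} = 23 \left(- \frac{1}{26}\right) + \frac{I}{1} = - \frac{23}{26} + I 1 = - \frac{23}{26} + I$)
$\sqrt{3725 + T{\left(-177 \right)}} = \sqrt{3725 - \frac{4625}{26}} = \sqrt{\frac{92225}{26}} = \frac{5 \sqrt{95914}}{26}$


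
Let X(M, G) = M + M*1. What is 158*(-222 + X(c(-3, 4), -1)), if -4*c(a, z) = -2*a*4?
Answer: -36972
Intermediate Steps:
c(a, z) = 2*a (c(a, z) = -(-2*a)*4/4 = -(-2)*a = 2*a)
X(M, G) = 2*M (X(M, G) = M + M = 2*M)
158*(-222 + X(c(-3, 4), -1)) = 158*(-222 + 2*(2*(-3))) = 158*(-222 + 2*(-6)) = 158*(-222 - 12) = 158*(-234) = -36972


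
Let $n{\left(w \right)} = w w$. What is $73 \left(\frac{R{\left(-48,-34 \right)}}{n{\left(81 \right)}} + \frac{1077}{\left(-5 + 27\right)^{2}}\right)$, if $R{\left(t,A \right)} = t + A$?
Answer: $\frac{512935157}{3175524} \approx 161.53$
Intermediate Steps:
$n{\left(w \right)} = w^{2}$
$R{\left(t,A \right)} = A + t$
$73 \left(\frac{R{\left(-48,-34 \right)}}{n{\left(81 \right)}} + \frac{1077}{\left(-5 + 27\right)^{2}}\right) = 73 \left(\frac{-34 - 48}{81^{2}} + \frac{1077}{\left(-5 + 27\right)^{2}}\right) = 73 \left(- \frac{82}{6561} + \frac{1077}{22^{2}}\right) = 73 \left(\left(-82\right) \frac{1}{6561} + \frac{1077}{484}\right) = 73 \left(- \frac{82}{6561} + 1077 \cdot \frac{1}{484}\right) = 73 \left(- \frac{82}{6561} + \frac{1077}{484}\right) = 73 \cdot \frac{7026509}{3175524} = \frac{512935157}{3175524}$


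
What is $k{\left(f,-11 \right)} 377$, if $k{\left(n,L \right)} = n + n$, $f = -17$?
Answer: $-12818$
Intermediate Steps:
$k{\left(n,L \right)} = 2 n$
$k{\left(f,-11 \right)} 377 = 2 \left(-17\right) 377 = \left(-34\right) 377 = -12818$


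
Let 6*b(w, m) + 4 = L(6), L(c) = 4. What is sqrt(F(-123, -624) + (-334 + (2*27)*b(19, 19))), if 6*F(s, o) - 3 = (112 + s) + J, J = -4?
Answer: 4*I*sqrt(21) ≈ 18.33*I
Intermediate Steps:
b(w, m) = 0 (b(w, m) = -2/3 + (1/6)*4 = -2/3 + 2/3 = 0)
F(s, o) = 37/2 + s/6 (F(s, o) = 1/2 + ((112 + s) - 4)/6 = 1/2 + (108 + s)/6 = 1/2 + (18 + s/6) = 37/2 + s/6)
sqrt(F(-123, -624) + (-334 + (2*27)*b(19, 19))) = sqrt((37/2 + (1/6)*(-123)) + (-334 + (2*27)*0)) = sqrt((37/2 - 41/2) + (-334 + 54*0)) = sqrt(-2 + (-334 + 0)) = sqrt(-2 - 334) = sqrt(-336) = 4*I*sqrt(21)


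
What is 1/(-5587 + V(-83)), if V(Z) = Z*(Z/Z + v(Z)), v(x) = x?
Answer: 1/1219 ≈ 0.00082034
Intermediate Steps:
V(Z) = Z*(1 + Z) (V(Z) = Z*(Z/Z + Z) = Z*(1 + Z))
1/(-5587 + V(-83)) = 1/(-5587 - 83*(1 - 83)) = 1/(-5587 - 83*(-82)) = 1/(-5587 + 6806) = 1/1219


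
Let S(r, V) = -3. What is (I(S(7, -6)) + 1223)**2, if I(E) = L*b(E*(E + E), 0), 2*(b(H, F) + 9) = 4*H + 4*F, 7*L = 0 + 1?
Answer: 73753744/49 ≈ 1.5052e+6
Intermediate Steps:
L = 1/7 (L = (0 + 1)/7 = (1/7)*1 = 1/7 ≈ 0.14286)
b(H, F) = -9 + 2*F + 2*H (b(H, F) = -9 + (4*H + 4*F)/2 = -9 + (4*F + 4*H)/2 = -9 + (2*F + 2*H) = -9 + 2*F + 2*H)
I(E) = -9/7 + 4*E**2/7 (I(E) = (-9 + 2*0 + 2*(E*(E + E)))/7 = (-9 + 0 + 2*(E*(2*E)))/7 = (-9 + 0 + 2*(2*E**2))/7 = (-9 + 0 + 4*E**2)/7 = (-9 + 4*E**2)/7 = -9/7 + 4*E**2/7)
(I(S(7, -6)) + 1223)**2 = ((-9/7 + (4/7)*(-3)**2) + 1223)**2 = ((-9/7 + (4/7)*9) + 1223)**2 = ((-9/7 + 36/7) + 1223)**2 = (27/7 + 1223)**2 = (8588/7)**2 = 73753744/49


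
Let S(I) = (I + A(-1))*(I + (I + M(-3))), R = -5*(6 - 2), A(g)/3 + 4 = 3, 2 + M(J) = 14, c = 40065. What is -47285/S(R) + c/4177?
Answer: -24529655/384284 ≈ -63.832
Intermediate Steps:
M(J) = 12 (M(J) = -2 + 14 = 12)
A(g) = -3 (A(g) = -12 + 3*3 = -12 + 9 = -3)
R = -20 (R = -5*4 = -20)
S(I) = (-3 + I)*(12 + 2*I) (S(I) = (I - 3)*(I + (I + 12)) = (-3 + I)*(I + (12 + I)) = (-3 + I)*(12 + 2*I))
-47285/S(R) + c/4177 = -47285/(-36 + 2*(-20)² + 6*(-20)) + 40065/4177 = -47285/(-36 + 2*400 - 120) + 40065*(1/4177) = -47285/(-36 + 800 - 120) + 40065/4177 = -47285/644 + 40065/4177 = -47285*1/644 + 40065/4177 = -6755/92 + 40065/4177 = -24529655/384284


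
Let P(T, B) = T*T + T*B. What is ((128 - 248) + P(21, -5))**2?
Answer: 46656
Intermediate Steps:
P(T, B) = T**2 + B*T
((128 - 248) + P(21, -5))**2 = ((128 - 248) + 21*(-5 + 21))**2 = (-120 + 21*16)**2 = (-120 + 336)**2 = 216**2 = 46656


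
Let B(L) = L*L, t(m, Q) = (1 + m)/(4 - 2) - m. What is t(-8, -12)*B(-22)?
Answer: 2178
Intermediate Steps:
t(m, Q) = 1/2 - m/2 (t(m, Q) = (1 + m)/2 - m = (1 + m)*(1/2) - m = (1/2 + m/2) - m = 1/2 - m/2)
B(L) = L**2
t(-8, -12)*B(-22) = (1/2 - 1/2*(-8))*(-22)**2 = (1/2 + 4)*484 = (9/2)*484 = 2178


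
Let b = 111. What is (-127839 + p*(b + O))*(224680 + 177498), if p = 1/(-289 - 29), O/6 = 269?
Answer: -2725059393301/53 ≈ -5.1416e+10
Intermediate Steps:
O = 1614 (O = 6*269 = 1614)
p = -1/318 (p = 1/(-318) = -1/318 ≈ -0.0031447)
(-127839 + p*(b + O))*(224680 + 177498) = (-127839 - (111 + 1614)/318)*(224680 + 177498) = (-127839 - 1/318*1725)*402178 = (-127839 - 575/106)*402178 = -13551509/106*402178 = -2725059393301/53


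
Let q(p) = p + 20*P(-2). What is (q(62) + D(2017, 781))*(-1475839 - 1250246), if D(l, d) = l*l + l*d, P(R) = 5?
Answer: -15385282244880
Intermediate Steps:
D(l, d) = l² + d*l
q(p) = 100 + p (q(p) = p + 20*5 = p + 100 = 100 + p)
(q(62) + D(2017, 781))*(-1475839 - 1250246) = ((100 + 62) + 2017*(781 + 2017))*(-1475839 - 1250246) = (162 + 2017*2798)*(-2726085) = (162 + 5643566)*(-2726085) = 5643728*(-2726085) = -15385282244880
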